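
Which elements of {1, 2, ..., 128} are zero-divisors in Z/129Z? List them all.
nonzero zero-divisors of Z/129Z = {3, 6, 9, 12, 15, 18, 21, 24, 27, 30, 33, 36, 39, 42, 43, 45, 48, 51, 54, 57, 60, 63, 66, 69, 72, 75, 78, 81, 84, 86, 87, 90, 93, 96, 99, 102, 105, 108, 111, 114, 117, 120, 123, 126}

An element a ∈ Z/129Z (with a ≠ 0) is a zero-divisor iff gcd(a, 129) > 1 (because a is a unit precisely when gcd(a, n) = 1, and in Z/nZ every nonzero, non-unit element is a zero-divisor). Scan a = 1, ..., 128 and keep those with gcd(a, 129) > 1:
  gcd(3, 129) = 3, gcd(6, 129) = 3, gcd(9, 129) = 3, gcd(12, 129) = 3, gcd(15, 129) = 3, gcd(18, 129) = 3, gcd(21, 129) = 3, gcd(24, 129) = 3, gcd(27, 129) = 3, gcd(30, 129) = 3, gcd(33, 129) = 3, gcd(36, 129) = 3, gcd(39, 129) = 3, gcd(42, 129) = 3, gcd(43, 129) = 43, gcd(45, 129) = 3, gcd(48, 129) = 3, gcd(51, 129) = 3, gcd(54, 129) = 3, gcd(57, 129) = 3, gcd(60, 129) = 3, gcd(63, 129) = 3, gcd(66, 129) = 3, gcd(69, 129) = 3, gcd(72, 129) = 3, gcd(75, 129) = 3, gcd(78, 129) = 3, gcd(81, 129) = 3, gcd(84, 129) = 3, gcd(86, 129) = 43, gcd(87, 129) = 3, gcd(90, 129) = 3, gcd(93, 129) = 3, gcd(96, 129) = 3, gcd(99, 129) = 3, gcd(102, 129) = 3, gcd(105, 129) = 3, gcd(108, 129) = 3, gcd(111, 129) = 3, gcd(114, 129) = 3, gcd(117, 129) = 3, gcd(120, 129) = 3, gcd(123, 129) = 3, gcd(126, 129) = 3.
All other a ∈ {1, ..., 128} have gcd(a, 129) = 1 and are units. So the nonzero zero-divisors are exactly the 44 values of a appearing in this scan.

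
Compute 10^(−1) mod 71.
Apply the extended Euclidean algorithm to (71, 10), tracking rows (r, s, t) with s·71 + t·10 = r. Each division r_prev = q·r_cur + r_new produces the new row as (previous row) − q·(current row):
  row A: (71, 1, 0)   [1·71 + 0·10 = 71]
  row B: (10, 0, 1)   [0·71 + 1·10 = 10]
  71 = 7·10 + 1   → row C = row A − 7·row B = (1, 1, −7)   [check: 1·71 − 7·10 = 1]
  10 = 10·1 + 0   → remainder 0, stop. gcd = 1 (last nonzero row C).
The gcd is 1, so 10 is invertible mod 71. The last nonzero row gives 1·71 − 7·10 = 1, so t = −7. So 10^(−1) ≡ −7 ≡ 64 (mod 71). Verify: 10 · 64 = 640 ≡ 1 (mod 71). ✓

Final answer: 10^(−1) ≡ 64 (mod 71)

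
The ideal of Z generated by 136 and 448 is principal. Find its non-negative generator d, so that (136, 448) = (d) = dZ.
(136, 448) = (8); d = 8

In the PID Z, (a, b) is generated by gcd(a, b). Compute gcd(448, 136) with the extended Euclidean algorithm, tracking rows (r, s, t) with s·448 + t·136 = r:
  row A: (448, 1, 0)   [1·448 + 0·136 = 448]
  row B: (136, 0, 1)   [0·448 + 1·136 = 136]
  448 = 3·136 + 40   → row C = row A − 3·row B = (40, 1, −3)   [check: 1·448 − 3·136 = 40]
  136 = 3·40 + 16   → row D = row B − 3·row C = (16, −3, 10)   [check: −3·448 + 10·136 = 16]
  40 = 2·16 + 8   → row E = row C − 2·row D = (8, 7, −23)   [check: 7·448 − 23·136 = 8]
  16 = 2·8 + 0   → remainder 0, stop. gcd = 8 (last nonzero row E).
So gcd(136, 448) = 8, with Bézout identity 7·448 − 23·136 = 8. Containment (⊇): the Bézout identity exhibits 8 as an element of (136, 448), giving (8) ⊆ (136, 448). Containment (⊆): since 8 | 136 and 8 | 448 (136 = 8·17, 448 = 8·56), every Z-linear combination of 136 and 448 is divisible by 8, so (136, 448) ⊆ (8). Therefore (136, 448) = (8), d = 8.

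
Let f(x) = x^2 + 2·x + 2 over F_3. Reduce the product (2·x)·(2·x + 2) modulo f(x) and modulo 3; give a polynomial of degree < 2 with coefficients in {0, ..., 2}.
a · b ≡ 2·x + 1 (mod f(x))

Multiply as integer polynomials: a · b = 4·x^2 + 4·x. Reducing coefficients mod 3: a · b ≡ x^2 + x. Now divide by f(x) = x^2 + 2·x + 2 in F_3[x], eliminating the leading term at each step:
  leading term x^2: subtract (1)·f(x) = x^2 + 2·x + 2, leaving 2·x + 1 (coefficients mod 3)
The degree is now < 2, so this is the remainder. Hence a · b ≡ 2·x + 1 in F_3[x]/(f).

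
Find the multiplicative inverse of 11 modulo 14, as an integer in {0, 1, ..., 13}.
11^(−1) ≡ 9 (mod 14)

Apply the extended Euclidean algorithm to (14, 11), tracking rows (r, s, t) with s·14 + t·11 = r. Each division r_prev = q·r_cur + r_new produces the new row as (previous row) − q·(current row):
  row A: (14, 1, 0)   [1·14 + 0·11 = 14]
  row B: (11, 0, 1)   [0·14 + 1·11 = 11]
  14 = 1·11 + 3   → row C = row A − 1·row B = (3, 1, −1)   [check: 1·14 − 1·11 = 3]
  11 = 3·3 + 2   → row D = row B − 3·row C = (2, −3, 4)   [check: −3·14 + 4·11 = 2]
  3 = 1·2 + 1   → row E = row C − 1·row D = (1, 4, −5)   [check: 4·14 − 5·11 = 1]
  2 = 2·1 + 0   → remainder 0, stop. gcd = 1 (last nonzero row E).
The gcd is 1, so 11 is invertible mod 14. The last nonzero row gives 4·14 − 5·11 = 1, so t = −5. So 11^(−1) ≡ −5 ≡ 9 (mod 14). Verify: 11 · 9 = 99 ≡ 1 (mod 14). ✓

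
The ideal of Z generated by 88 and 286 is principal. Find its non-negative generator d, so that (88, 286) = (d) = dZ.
In the PID Z, (a, b) is generated by gcd(a, b). Compute gcd(286, 88) with the extended Euclidean algorithm, tracking rows (r, s, t) with s·286 + t·88 = r:
  row A: (286, 1, 0)   [1·286 + 0·88 = 286]
  row B: (88, 0, 1)   [0·286 + 1·88 = 88]
  286 = 3·88 + 22   → row C = row A − 3·row B = (22, 1, −3)   [check: 1·286 − 3·88 = 22]
  88 = 4·22 + 0   → remainder 0, stop. gcd = 22 (last nonzero row C).
So gcd(88, 286) = 22, with Bézout identity 1·286 − 3·88 = 22. Containment (⊇): the Bézout identity exhibits 22 as an element of (88, 286), giving (22) ⊆ (88, 286). Containment (⊆): since 22 | 88 and 22 | 286 (88 = 22·4, 286 = 22·13), every Z-linear combination of 88 and 286 is divisible by 22, so (88, 286) ⊆ (22). Therefore (88, 286) = (22), d = 22.

Final answer: (88, 286) = (22); d = 22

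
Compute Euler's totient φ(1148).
φ(1148) = 480

φ is multiplicative, with φ(p^e) = p^e − p^(e−1). Factorise 1148 = 2^2 · 7 · 41. Then
  φ(1148) = (2^2 − 2^1) · (7 − 1) · (41 − 1) = 2 · 6 · 40 = 480.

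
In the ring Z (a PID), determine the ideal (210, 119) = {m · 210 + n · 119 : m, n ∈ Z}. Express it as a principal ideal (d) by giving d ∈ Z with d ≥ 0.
In the PID Z, (a, b) is generated by gcd(a, b). Compute gcd(210, 119) with the extended Euclidean algorithm, tracking rows (r, s, t) with s·210 + t·119 = r:
  row A: (210, 1, 0)   [1·210 + 0·119 = 210]
  row B: (119, 0, 1)   [0·210 + 1·119 = 119]
  210 = 1·119 + 91   → row C = row A − 1·row B = (91, 1, −1)   [check: 1·210 − 1·119 = 91]
  119 = 1·91 + 28   → row D = row B − 1·row C = (28, −1, 2)   [check: −1·210 + 2·119 = 28]
  91 = 3·28 + 7   → row E = row C − 3·row D = (7, 4, −7)   [check: 4·210 − 7·119 = 7]
  28 = 4·7 + 0   → remainder 0, stop. gcd = 7 (last nonzero row E).
So gcd(210, 119) = 7, with Bézout identity 4·210 − 7·119 = 7. Containment (⊇): the Bézout identity exhibits 7 as an element of (210, 119), giving (7) ⊆ (210, 119). Containment (⊆): since 7 | 210 and 7 | 119 (210 = 7·30, 119 = 7·17), every Z-linear combination of 210 and 119 is divisible by 7, so (210, 119) ⊆ (7). Therefore (210, 119) = (7), d = 7.

Final answer: (210, 119) = (7); d = 7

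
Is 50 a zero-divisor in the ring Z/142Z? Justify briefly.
gcd(50, 142) = 2 > 1, so 50 is not a unit in Z/142Z. In Z/nZ every nonzero non-unit is a zero-divisor: explicitly, take b = 142/gcd = 71 ≠ 0 (mod 142); then 50·71 = 3550 = 25·142, i.e. 50·71 ≡ 0 (mod 142). So 50 is a zero-divisor.

Final answer: YES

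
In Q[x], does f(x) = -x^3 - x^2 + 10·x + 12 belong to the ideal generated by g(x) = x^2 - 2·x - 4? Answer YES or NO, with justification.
In Q[x] the ideal (g) consists of all multiples of g, so f ∈ (g) iff g | f, i.e. iff the remainder of f on division by g is 0. Divide f by g (g is monic, so eliminate the leading term of the running remainder at each step):
  leading term -x^3: subtract (-x)·g(x) = -x^3 + 2·x^2 + 4·x, leaving -3·x^2 + 6·x + 12
  leading term -3·x^2: subtract (-3)·g(x) = -3·x^2 + 6·x + 12, leaving 0
The remainder is 0, so f(x) = g(x) · h(x) with h(x) = -x - 3. Hence g | f, i.e. f ∈ (g).

Final answer: YES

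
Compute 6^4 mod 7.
Use repeated squaring. Binary(4) = 100. Walk through the bits of the exponent 4 left-to-right: at each bit after the leading one, square the running value, then multiply by 6 if the bit is 1 (always reducing mod 7):
  bit 1 = 1 (leading): start with 6.
  bit 2 = 0: square 6^2 = 36 ≡ 1 (mod 7).
  bit 3 = 0: square 1^2 = 1 (mod 7).
Final value: 6^4 ≡ 1 (mod 7).

Final answer: 1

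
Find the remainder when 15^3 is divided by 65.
60

Use repeated squaring. Binary(3) = 11. Walk through the bits of the exponent 3 left-to-right: at each bit after the leading one, square the running value, then multiply by 15 if the bit is 1 (always reducing mod 65):
  bit 1 = 1 (leading): start with 15.
  bit 2 = 1: square 15^2 = 225 ≡ 30; bit is 1, so multiply 30·15 = 450 ≡ 60 (mod 65).
Final value: 15^3 ≡ 60 (mod 65).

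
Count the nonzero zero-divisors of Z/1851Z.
In Z/1851Z each nonzero element is either a unit (gcd with 1851 is 1) or a zero-divisor (gcd > 1). The number of units is φ(1851): factorise 1851 = 3 · 617, so φ(1851) = (3 − 1) · (617 − 1) = 2 · 616 = 1232. The nonzero elements number 1851 − 1 = 1850. Hence the nonzero zero-divisors number 1850 − 1232 = 618.

Final answer: Z/1851Z has 618 nonzero zero-divisors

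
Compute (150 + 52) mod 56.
Reduce the summands first: 150 ≡ 38 (mod 56), so 150 + 52 ≡ 38 + 52 (mod 56). 38 + 52 = 90; 90 = 1·56 + 34, so (150 + 52) mod 56 = 34.

Final answer: 34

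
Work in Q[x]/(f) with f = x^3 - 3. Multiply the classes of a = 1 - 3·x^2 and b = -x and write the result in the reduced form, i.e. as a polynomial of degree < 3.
First multiply in Q[x] without reducing: a · b = 3·x^3 - x. Now divide by f(x) = x^3 - 3, eliminating the leading term at each step:
  leading term 3·x^3: subtract (3)·f(x) = 3·x^3 - 9, leaving 9 - x
The degree is now < 3, so this is the remainder. Hence a · b ≡ 9 - x in Q[x]/(f).

Final answer: a · b ≡ 9 - x (mod f(x))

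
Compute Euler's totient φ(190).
φ is multiplicative, with φ(p^e) = p^e − p^(e−1). Factorise 190 = 2 · 5 · 19. Then
  φ(190) = (2 − 1) · (5 − 1) · (19 − 1) = 1 · 4 · 18 = 72.

Final answer: φ(190) = 72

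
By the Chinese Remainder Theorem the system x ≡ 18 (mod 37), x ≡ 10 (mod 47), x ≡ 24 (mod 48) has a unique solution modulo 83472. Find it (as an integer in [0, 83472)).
The moduli 37, 47, 48 are pairwise coprime, so by the CRT there is a unique solution mod 37·47·48 = 83472.
Solve by successive substitution. Start with x ≡ 18 (mod 37).
  Combine with x ≡ 10 (mod 47): write x = 18 + 37·t and require 18 + 37·t ≡ 10 (mod 47), i.e. 37·t ≡ 10 − 18 ≡ 39 (mod 47). Since 37^(−1) ≡ 14 (mod 47), t ≡ 14·39 ≡ 29 (mod 47). So x ≡ 18 + 37·29 = 1091 (mod 1739).
  Combine with x ≡ 24 (mod 48): write x = 1091 + 1739·t and require 1091 + 1739·t ≡ 24 (mod 48), i.e. 1739·t ≡ 24 − 1091 ≡ 37 (mod 48). Since 1739^(−1) ≡ 35 (mod 48) (1739 ≡ 11 (mod 48)), t ≡ 35·37 ≡ 47 (mod 48). So x ≡ 1091 + 1739·47 = 82824 (mod 83472).
Unique solution in [0, 83472): x = 82824.

Final answer: x ≡ 82824 (mod 83472); the representative in [0, 83472) is 82824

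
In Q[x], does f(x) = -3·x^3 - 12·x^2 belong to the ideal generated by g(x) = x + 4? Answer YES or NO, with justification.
In Q[x] the ideal (g) consists of all multiples of g, so f ∈ (g) iff g | f, i.e. iff the remainder of f on division by g is 0. Divide f by g (g is monic, so eliminate the leading term of the running remainder at each step):
  leading term -3·x^3: subtract (-3·x^2)·g(x) = -3·x^3 - 12·x^2, leaving 0
The remainder is 0, so f(x) = g(x) · h(x) with h(x) = -3·x^2. Hence g | f, i.e. f ∈ (g).

Final answer: YES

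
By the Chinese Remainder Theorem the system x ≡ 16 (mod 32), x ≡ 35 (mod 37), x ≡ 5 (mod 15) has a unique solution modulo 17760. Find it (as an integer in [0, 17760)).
x ≡ 3920 (mod 17760); the representative in [0, 17760) is 3920

The moduli 32, 37, 15 are pairwise coprime, so by the CRT there is a unique solution mod 32·37·15 = 17760.
Solve by successive substitution. Start with x ≡ 16 (mod 32).
  Combine with x ≡ 35 (mod 37): write x = 16 + 32·t and require 16 + 32·t ≡ 35 (mod 37), i.e. 32·t ≡ 35 − 16 ≡ 19 (mod 37). Since 32^(−1) ≡ 22 (mod 37), t ≡ 22·19 ≡ 11 (mod 37). So x ≡ 16 + 32·11 = 368 (mod 1184).
  Combine with x ≡ 5 (mod 15): write x = 368 + 1184·t and require 368 + 1184·t ≡ 5 (mod 15), i.e. 1184·t ≡ 5 − 368 ≡ 12 (mod 15). Since 1184^(−1) ≡ 14 (mod 15) (1184 ≡ 14 (mod 15)), t ≡ 14·12 ≡ 3 (mod 15). So x ≡ 368 + 1184·3 = 3920 (mod 17760).
Unique solution in [0, 17760): x = 3920.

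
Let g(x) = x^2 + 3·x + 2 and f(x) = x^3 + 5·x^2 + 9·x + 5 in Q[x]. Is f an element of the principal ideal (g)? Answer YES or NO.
In Q[x] the ideal (g) consists of all multiples of g, so f ∈ (g) iff g | f, i.e. iff the remainder of f on division by g is 0. Divide f by g (g is monic, so eliminate the leading term of the running remainder at each step):
  leading term x^3: subtract (x)·g(x) = x^3 + 3·x^2 + 2·x, leaving 2·x^2 + 7·x + 5
  leading term 2·x^2: subtract (2)·g(x) = 2·x^2 + 6·x + 4, leaving x + 1
The remainder r(x) = x + 1 ≠ 0 (and deg r < deg g), so g ∤ f, i.e. f ∉ (g).

Final answer: NO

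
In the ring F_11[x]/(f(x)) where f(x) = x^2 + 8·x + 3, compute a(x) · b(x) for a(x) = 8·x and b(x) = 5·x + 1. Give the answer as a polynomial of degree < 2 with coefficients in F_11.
a · b ≡ 7·x + 1 (mod f(x))

Multiply as integer polynomials: a · b = 40·x^2 + 8·x. Reducing coefficients mod 11: a · b ≡ 7·x^2 + 8·x. Now divide by f(x) = x^2 + 8·x + 3 in F_11[x], eliminating the leading term at each step:
  leading term 7·x^2: subtract (7)·f(x) = 7·x^2 + x + 10, leaving 7·x + 1 (coefficients mod 11)
The degree is now < 2, so this is the remainder. Hence a · b ≡ 7·x + 1 in F_11[x]/(f).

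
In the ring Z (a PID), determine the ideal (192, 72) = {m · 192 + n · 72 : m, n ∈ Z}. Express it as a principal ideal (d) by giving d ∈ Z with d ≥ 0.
In the PID Z, (a, b) is generated by gcd(a, b). Compute gcd(192, 72) with the extended Euclidean algorithm, tracking rows (r, s, t) with s·192 + t·72 = r:
  row A: (192, 1, 0)   [1·192 + 0·72 = 192]
  row B: (72, 0, 1)   [0·192 + 1·72 = 72]
  192 = 2·72 + 48   → row C = row A − 2·row B = (48, 1, −2)   [check: 1·192 − 2·72 = 48]
  72 = 1·48 + 24   → row D = row B − 1·row C = (24, −1, 3)   [check: −1·192 + 3·72 = 24]
  48 = 2·24 + 0   → remainder 0, stop. gcd = 24 (last nonzero row D).
So gcd(192, 72) = 24, with Bézout identity −1·192 + 3·72 = 24. Containment (⊇): the Bézout identity exhibits 24 as an element of (192, 72), giving (24) ⊆ (192, 72). Containment (⊆): since 24 | 192 and 24 | 72 (192 = 24·8, 72 = 24·3), every Z-linear combination of 192 and 72 is divisible by 24, so (192, 72) ⊆ (24). Therefore (192, 72) = (24), d = 24.

Final answer: (192, 72) = (24); d = 24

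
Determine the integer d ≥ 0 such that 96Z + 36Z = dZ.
(96, 36) = (12); d = 12

In the PID Z, (a, b) is generated by gcd(a, b). Compute gcd(96, 36) with the extended Euclidean algorithm, tracking rows (r, s, t) with s·96 + t·36 = r:
  row A: (96, 1, 0)   [1·96 + 0·36 = 96]
  row B: (36, 0, 1)   [0·96 + 1·36 = 36]
  96 = 2·36 + 24   → row C = row A − 2·row B = (24, 1, −2)   [check: 1·96 − 2·36 = 24]
  36 = 1·24 + 12   → row D = row B − 1·row C = (12, −1, 3)   [check: −1·96 + 3·36 = 12]
  24 = 2·12 + 0   → remainder 0, stop. gcd = 12 (last nonzero row D).
So gcd(96, 36) = 12, with Bézout identity −1·96 + 3·36 = 12. Containment (⊇): the Bézout identity exhibits 12 as an element of (96, 36), giving (12) ⊆ (96, 36). Containment (⊆): since 12 | 96 and 12 | 36 (96 = 12·8, 36 = 12·3), every Z-linear combination of 96 and 36 is divisible by 12, so (96, 36) ⊆ (12). Therefore (96, 36) = (12), d = 12.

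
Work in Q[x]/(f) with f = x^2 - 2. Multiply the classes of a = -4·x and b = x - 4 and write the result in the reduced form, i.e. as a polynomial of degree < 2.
First multiply in Q[x] without reducing: a · b = -4·x^2 + 16·x. Now divide by f(x) = x^2 - 2, eliminating the leading term at each step:
  leading term -4·x^2: subtract (-4)·f(x) = 8 - 4·x^2, leaving 16·x - 8
The degree is now < 2, so this is the remainder. Hence a · b ≡ 16·x - 8 in Q[x]/(f).

Final answer: a · b ≡ 16·x - 8 (mod f(x))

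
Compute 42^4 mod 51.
Use repeated squaring. Binary(4) = 100. Walk through the bits of the exponent 4 left-to-right: at each bit after the leading one, square the running value, then multiply by 42 if the bit is 1 (always reducing mod 51):
  bit 1 = 1 (leading): start with 42.
  bit 2 = 0: square 42^2 = 1764 ≡ 30 (mod 51).
  bit 3 = 0: square 30^2 = 900 ≡ 33 (mod 51).
Final value: 42^4 ≡ 33 (mod 51).

Final answer: 33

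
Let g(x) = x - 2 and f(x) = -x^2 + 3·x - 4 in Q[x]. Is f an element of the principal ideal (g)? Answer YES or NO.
In Q[x] the ideal (g) consists of all multiples of g, so f ∈ (g) iff g | f, i.e. iff the remainder of f on division by g is 0. Divide f by g (g is monic, so eliminate the leading term of the running remainder at each step):
  leading term -x^2: subtract (-x)·g(x) = -x^2 + 2·x, leaving x - 4
  leading term x: subtract (1)·g(x) = x - 2, leaving -2
The remainder r(x) = -2 ≠ 0 (and deg r < deg g), so g ∤ f, i.e. f ∉ (g).

Final answer: NO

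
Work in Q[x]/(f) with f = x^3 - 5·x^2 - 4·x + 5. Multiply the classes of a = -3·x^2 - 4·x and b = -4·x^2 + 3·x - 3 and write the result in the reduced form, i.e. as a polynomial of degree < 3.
First multiply in Q[x] without reducing: a · b = 12·x^4 + 7·x^3 - 3·x^2 + 12·x. Now divide by f(x) = x^3 - 5·x^2 - 4·x + 5, eliminating the leading term at each step:
  leading term 12·x^4: subtract (12·x)·f(x) = 12·x^4 - 60·x^3 - 48·x^2 + 60·x, leaving 67·x^3 + 45·x^2 - 48·x
  leading term 67·x^3: subtract (67)·f(x) = 67·x^3 - 335·x^2 - 268·x + 335, leaving 380·x^2 + 220·x - 335
The degree is now < 3, so this is the remainder. Hence a · b ≡ 380·x^2 + 220·x - 335 in Q[x]/(f).

Final answer: a · b ≡ 380·x^2 + 220·x - 335 (mod f(x))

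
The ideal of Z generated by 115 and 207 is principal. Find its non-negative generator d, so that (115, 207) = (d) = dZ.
In the PID Z, (a, b) is generated by gcd(a, b). Compute gcd(207, 115) with the extended Euclidean algorithm, tracking rows (r, s, t) with s·207 + t·115 = r:
  row A: (207, 1, 0)   [1·207 + 0·115 = 207]
  row B: (115, 0, 1)   [0·207 + 1·115 = 115]
  207 = 1·115 + 92   → row C = row A − 1·row B = (92, 1, −1)   [check: 1·207 − 1·115 = 92]
  115 = 1·92 + 23   → row D = row B − 1·row C = (23, −1, 2)   [check: −1·207 + 2·115 = 23]
  92 = 4·23 + 0   → remainder 0, stop. gcd = 23 (last nonzero row D).
So gcd(115, 207) = 23, with Bézout identity −1·207 + 2·115 = 23. Containment (⊇): the Bézout identity exhibits 23 as an element of (115, 207), giving (23) ⊆ (115, 207). Containment (⊆): since 23 | 115 and 23 | 207 (115 = 23·5, 207 = 23·9), every Z-linear combination of 115 and 207 is divisible by 23, so (115, 207) ⊆ (23). Therefore (115, 207) = (23), d = 23.

Final answer: (115, 207) = (23); d = 23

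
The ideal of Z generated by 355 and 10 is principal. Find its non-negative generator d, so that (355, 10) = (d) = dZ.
(355, 10) = (5); d = 5

In the PID Z, (a, b) is generated by gcd(a, b). Compute gcd(355, 10) with the extended Euclidean algorithm, tracking rows (r, s, t) with s·355 + t·10 = r:
  row A: (355, 1, 0)   [1·355 + 0·10 = 355]
  row B: (10, 0, 1)   [0·355 + 1·10 = 10]
  355 = 35·10 + 5   → row C = row A − 35·row B = (5, 1, −35)   [check: 1·355 − 35·10 = 5]
  10 = 2·5 + 0   → remainder 0, stop. gcd = 5 (last nonzero row C).
So gcd(355, 10) = 5, with Bézout identity 1·355 − 35·10 = 5. Containment (⊇): the Bézout identity exhibits 5 as an element of (355, 10), giving (5) ⊆ (355, 10). Containment (⊆): since 5 | 355 and 5 | 10 (355 = 5·71, 10 = 5·2), every Z-linear combination of 355 and 10 is divisible by 5, so (355, 10) ⊆ (5). Therefore (355, 10) = (5), d = 5.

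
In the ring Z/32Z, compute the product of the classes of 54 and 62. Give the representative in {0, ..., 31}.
20

Reduce the factors first: 54 ≡ 22, 62 ≡ 30 (mod 32), so 54 · 62 ≡ 22 · 30 (mod 32). 22 · 30 = 660. Dividing by 32: 660 = 20·32 + 20. So (54 · 62) mod 32 = 20.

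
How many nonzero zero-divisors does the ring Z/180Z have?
Z/180Z has 131 nonzero zero-divisors

In Z/180Z each nonzero element is either a unit (gcd with 180 is 1) or a zero-divisor (gcd > 1). The number of units is φ(180): factorise 180 = 2^2 · 3^2 · 5, so φ(180) = (2^2 − 2^1) · (3^2 − 3^1) · (5 − 1) = 2 · 6 · 4 = 48. The nonzero elements number 180 − 1 = 179. Hence the nonzero zero-divisors number 179 − 48 = 131.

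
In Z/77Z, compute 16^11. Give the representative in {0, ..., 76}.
Use repeated squaring. Binary(11) = 1011. Walk through the bits of the exponent 11 left-to-right: at each bit after the leading one, square the running value, then multiply by 16 if the bit is 1 (always reducing mod 77):
  bit 1 = 1 (leading): start with 16.
  bit 2 = 0: square 16^2 = 256 ≡ 25 (mod 77).
  bit 3 = 1: square 25^2 = 625 ≡ 9; bit is 1, so multiply 9·16 = 144 ≡ 67 (mod 77).
  bit 4 = 1: square 67^2 = 4489 ≡ 23; bit is 1, so multiply 23·16 = 368 ≡ 60 (mod 77).
Final value: 16^11 ≡ 60 (mod 77).

Final answer: 60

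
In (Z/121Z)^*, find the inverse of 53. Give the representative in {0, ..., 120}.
53^(−1) ≡ 16 (mod 121)

Apply the extended Euclidean algorithm to (121, 53), tracking rows (r, s, t) with s·121 + t·53 = r. Each division r_prev = q·r_cur + r_new produces the new row as (previous row) − q·(current row):
  row A: (121, 1, 0)   [1·121 + 0·53 = 121]
  row B: (53, 0, 1)   [0·121 + 1·53 = 53]
  121 = 2·53 + 15   → row C = row A − 2·row B = (15, 1, −2)   [check: 1·121 − 2·53 = 15]
  53 = 3·15 + 8   → row D = row B − 3·row C = (8, −3, 7)   [check: −3·121 + 7·53 = 8]
  15 = 1·8 + 7   → row E = row C − 1·row D = (7, 4, −9)   [check: 4·121 − 9·53 = 7]
  8 = 1·7 + 1   → row F = row D − 1·row E = (1, −7, 16)   [check: −7·121 + 16·53 = 1]
  7 = 7·1 + 0   → remainder 0, stop. gcd = 1 (last nonzero row F).
The gcd is 1, so 53 is invertible mod 121. The last nonzero row gives −7·121 + 16·53 = 1, so t = 16. So 53^(−1) ≡ 16 (mod 121). Verify: 53 · 16 = 848 ≡ 1 (mod 121). ✓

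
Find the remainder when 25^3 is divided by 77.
71

Use repeated squaring. Binary(3) = 11. Walk through the bits of the exponent 3 left-to-right: at each bit after the leading one, square the running value, then multiply by 25 if the bit is 1 (always reducing mod 77):
  bit 1 = 1 (leading): start with 25.
  bit 2 = 1: square 25^2 = 625 ≡ 9; bit is 1, so multiply 9·25 = 225 ≡ 71 (mod 77).
Final value: 25^3 ≡ 71 (mod 77).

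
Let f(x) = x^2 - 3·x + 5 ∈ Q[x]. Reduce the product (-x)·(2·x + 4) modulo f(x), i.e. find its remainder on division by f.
First multiply in Q[x] without reducing: a · b = -2·x^2 - 4·x. Now divide by f(x) = x^2 - 3·x + 5, eliminating the leading term at each step:
  leading term -2·x^2: subtract (-2)·f(x) = -2·x^2 + 6·x - 10, leaving 10 - 10·x
The degree is now < 2, so this is the remainder. Hence a · b ≡ 10 - 10·x in Q[x]/(f).

Final answer: a · b ≡ 10 - 10·x (mod f(x))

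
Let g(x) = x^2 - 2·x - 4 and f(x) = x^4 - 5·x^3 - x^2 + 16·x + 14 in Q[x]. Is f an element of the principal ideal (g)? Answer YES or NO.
NO

In Q[x] the ideal (g) consists of all multiples of g, so f ∈ (g) iff g | f, i.e. iff the remainder of f on division by g is 0. Divide f by g (g is monic, so eliminate the leading term of the running remainder at each step):
  leading term x^4: subtract (x^2)·g(x) = x^4 - 2·x^3 - 4·x^2, leaving -3·x^3 + 3·x^2 + 16·x + 14
  leading term -3·x^3: subtract (-3·x)·g(x) = -3·x^3 + 6·x^2 + 12·x, leaving -3·x^2 + 4·x + 14
  leading term -3·x^2: subtract (-3)·g(x) = -3·x^2 + 6·x + 12, leaving 2 - 2·x
The remainder r(x) = 2 - 2·x ≠ 0 (and deg r < deg g), so g ∤ f, i.e. f ∉ (g).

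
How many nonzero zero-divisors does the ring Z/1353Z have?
In Z/1353Z each nonzero element is either a unit (gcd with 1353 is 1) or a zero-divisor (gcd > 1). The number of units is φ(1353): factorise 1353 = 3 · 11 · 41, so φ(1353) = (3 − 1) · (11 − 1) · (41 − 1) = 2 · 10 · 40 = 800. The nonzero elements number 1353 − 1 = 1352. Hence the nonzero zero-divisors number 1352 − 800 = 552.

Final answer: Z/1353Z has 552 nonzero zero-divisors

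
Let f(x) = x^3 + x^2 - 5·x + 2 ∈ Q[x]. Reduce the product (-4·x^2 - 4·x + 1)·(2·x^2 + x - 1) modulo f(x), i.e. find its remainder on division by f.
First multiply in Q[x] without reducing: a · b = -8·x^4 - 12·x^3 + 2·x^2 + 5·x - 1. Now divide by f(x) = x^3 + x^2 - 5·x + 2, eliminating the leading term at each step:
  leading term -8·x^4: subtract (-8·x)·f(x) = -8·x^4 - 8·x^3 + 40·x^2 - 16·x, leaving -4·x^3 - 38·x^2 + 21·x - 1
  leading term -4·x^3: subtract (-4)·f(x) = -4·x^3 - 4·x^2 + 20·x - 8, leaving -34·x^2 + x + 7
The degree is now < 3, so this is the remainder. Hence a · b ≡ -34·x^2 + x + 7 in Q[x]/(f).

Final answer: a · b ≡ -34·x^2 + x + 7 (mod f(x))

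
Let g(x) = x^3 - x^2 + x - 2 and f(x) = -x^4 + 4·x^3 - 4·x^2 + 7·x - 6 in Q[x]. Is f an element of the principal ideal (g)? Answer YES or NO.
NO

In Q[x] the ideal (g) consists of all multiples of g, so f ∈ (g) iff g | f, i.e. iff the remainder of f on division by g is 0. Divide f by g (g is monic, so eliminate the leading term of the running remainder at each step):
  leading term -x^4: subtract (-x)·g(x) = -x^4 + x^3 - x^2 + 2·x, leaving 3·x^3 - 3·x^2 + 5·x - 6
  leading term 3·x^3: subtract (3)·g(x) = 3·x^3 - 3·x^2 + 3·x - 6, leaving 2·x
The remainder r(x) = 2·x ≠ 0 (and deg r < deg g), so g ∤ f, i.e. f ∉ (g).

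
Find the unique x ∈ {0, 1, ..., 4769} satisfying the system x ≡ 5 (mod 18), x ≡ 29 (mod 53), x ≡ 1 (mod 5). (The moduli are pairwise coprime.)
The moduli 18, 53, 5 are pairwise coprime, so by the CRT there is a unique solution mod 18·53·5 = 4770.
Solve by successive substitution. Start with x ≡ 5 (mod 18).
  Combine with x ≡ 29 (mod 53): write x = 5 + 18·t and require 5 + 18·t ≡ 29 (mod 53), i.e. 18·t ≡ 29 − 5 ≡ 24 (mod 53). Since 18^(−1) ≡ 3 (mod 53), t ≡ 3·24 ≡ 19 (mod 53). So x ≡ 5 + 18·19 = 347 (mod 954).
  Combine with x ≡ 1 (mod 5): write x = 347 + 954·t and require 347 + 954·t ≡ 1 (mod 5), i.e. 954·t ≡ 1 − 347 ≡ 4 (mod 5). Since 954^(−1) ≡ 4 (mod 5) (954 ≡ 4 (mod 5)), t ≡ 4·4 ≡ 1 (mod 5). So x ≡ 347 + 954·1 = 1301 (mod 4770).
Unique solution in [0, 4770): x = 1301.

Final answer: x ≡ 1301 (mod 4770); the representative in [0, 4770) is 1301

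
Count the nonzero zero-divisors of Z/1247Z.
Z/1247Z has 70 nonzero zero-divisors

In Z/1247Z each nonzero element is either a unit (gcd with 1247 is 1) or a zero-divisor (gcd > 1). The number of units is φ(1247): factorise 1247 = 29 · 43, so φ(1247) = (29 − 1) · (43 − 1) = 28 · 42 = 1176. The nonzero elements number 1247 − 1 = 1246. Hence the nonzero zero-divisors number 1246 − 1176 = 70.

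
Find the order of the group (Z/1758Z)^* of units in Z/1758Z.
(Z/1758Z)^* consists of the classes a with gcd(a, 1758) = 1, so its order is φ(1758). φ is multiplicative, with φ(p^e) = p^e − p^(e−1). Factorise 1758 = 2 · 3 · 293. Then
  φ(1758) = (2 − 1) · (3 − 1) · (293 − 1) = 1 · 2 · 292 = 584.
Thus |(Z/1758Z)^*| = 584.

Final answer: |(Z/1758Z)^*| = 584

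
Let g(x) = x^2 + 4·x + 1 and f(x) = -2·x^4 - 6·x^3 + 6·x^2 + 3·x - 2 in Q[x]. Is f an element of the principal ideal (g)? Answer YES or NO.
NO

In Q[x] the ideal (g) consists of all multiples of g, so f ∈ (g) iff g | f, i.e. iff the remainder of f on division by g is 0. Divide f by g (g is monic, so eliminate the leading term of the running remainder at each step):
  leading term -2·x^4: subtract (-2·x^2)·g(x) = -2·x^4 - 8·x^3 - 2·x^2, leaving 2·x^3 + 8·x^2 + 3·x - 2
  leading term 2·x^3: subtract (2·x)·g(x) = 2·x^3 + 8·x^2 + 2·x, leaving x - 2
The remainder r(x) = x - 2 ≠ 0 (and deg r < deg g), so g ∤ f, i.e. f ∉ (g).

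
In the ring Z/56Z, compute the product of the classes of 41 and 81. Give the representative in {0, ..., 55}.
17

Reduce the factors first: 81 ≡ 25 (mod 56), so 41 · 81 ≡ 41 · 25 (mod 56). 41 · 25 = 1025. Dividing by 56: 1025 = 18·56 + 17. So (41 · 81) mod 56 = 17.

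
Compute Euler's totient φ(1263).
φ(1263) = 840

φ is multiplicative, with φ(p^e) = p^e − p^(e−1). Factorise 1263 = 3 · 421. Then
  φ(1263) = (3 − 1) · (421 − 1) = 2 · 420 = 840.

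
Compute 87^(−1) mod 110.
87^(−1) ≡ 43 (mod 110)

Apply the extended Euclidean algorithm to (110, 87), tracking rows (r, s, t) with s·110 + t·87 = r. Each division r_prev = q·r_cur + r_new produces the new row as (previous row) − q·(current row):
  row A: (110, 1, 0)   [1·110 + 0·87 = 110]
  row B: (87, 0, 1)   [0·110 + 1·87 = 87]
  110 = 1·87 + 23   → row C = row A − 1·row B = (23, 1, −1)   [check: 1·110 − 1·87 = 23]
  87 = 3·23 + 18   → row D = row B − 3·row C = (18, −3, 4)   [check: −3·110 + 4·87 = 18]
  23 = 1·18 + 5   → row E = row C − 1·row D = (5, 4, −5)   [check: 4·110 − 5·87 = 5]
  18 = 3·5 + 3   → row F = row D − 3·row E = (3, −15, 19)   [check: −15·110 + 19·87 = 3]
  5 = 1·3 + 2   → row G = row E − 1·row F = (2, 19, −24)   [check: 19·110 − 24·87 = 2]
  3 = 1·2 + 1   → row H = row F − 1·row G = (1, −34, 43)   [check: −34·110 + 43·87 = 1]
  2 = 2·1 + 0   → remainder 0, stop. gcd = 1 (last nonzero row H).
The gcd is 1, so 87 is invertible mod 110. The last nonzero row gives −34·110 + 43·87 = 1, so t = 43. So 87^(−1) ≡ 43 (mod 110). Verify: 87 · 43 = 3741 ≡ 1 (mod 110). ✓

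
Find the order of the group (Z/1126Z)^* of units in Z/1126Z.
(Z/1126Z)^* consists of the classes a with gcd(a, 1126) = 1, so its order is φ(1126). φ is multiplicative, with φ(p^e) = p^e − p^(e−1). Factorise 1126 = 2 · 563. Then
  φ(1126) = (2 − 1) · (563 − 1) = 1 · 562 = 562.
Thus |(Z/1126Z)^*| = 562.

Final answer: |(Z/1126Z)^*| = 562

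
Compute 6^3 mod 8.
0

Use repeated squaring. Binary(3) = 11. Walk through the bits of the exponent 3 left-to-right: at each bit after the leading one, square the running value, then multiply by 6 if the bit is 1 (always reducing mod 8):
  bit 1 = 1 (leading): start with 6.
  bit 2 = 1: square 6^2 = 36 ≡ 4; bit is 1, so multiply 4·6 = 24 ≡ 0 (mod 8).
Final value: 6^3 ≡ 0 (mod 8).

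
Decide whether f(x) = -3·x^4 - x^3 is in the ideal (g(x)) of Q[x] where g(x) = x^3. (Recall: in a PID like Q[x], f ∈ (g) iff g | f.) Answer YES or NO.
In Q[x] the ideal (g) consists of all multiples of g, so f ∈ (g) iff g | f, i.e. iff the remainder of f on division by g is 0. Divide f by g (g is monic, so eliminate the leading term of the running remainder at each step):
  leading term -3·x^4: subtract (-3·x)·g(x) = -3·x^4, leaving -x^3
  leading term -x^3: subtract (-1)·g(x) = -x^3, leaving 0
The remainder is 0, so f(x) = g(x) · h(x) with h(x) = -3·x - 1. Hence g | f, i.e. f ∈ (g).

Final answer: YES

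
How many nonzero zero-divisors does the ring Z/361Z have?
Z/361Z has 18 nonzero zero-divisors

In Z/361Z each nonzero element is either a unit (gcd with 361 is 1) or a zero-divisor (gcd > 1). The number of units is φ(361): factorise 361 = 19^2, so φ(361) = (19^2 − 19^1) = 342 = 342. The nonzero elements number 361 − 1 = 360. Hence the nonzero zero-divisors number 360 − 342 = 18.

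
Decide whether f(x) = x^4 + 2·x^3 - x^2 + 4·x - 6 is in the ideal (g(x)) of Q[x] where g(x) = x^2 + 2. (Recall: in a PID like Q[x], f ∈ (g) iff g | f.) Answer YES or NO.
In Q[x] the ideal (g) consists of all multiples of g, so f ∈ (g) iff g | f, i.e. iff the remainder of f on division by g is 0. Divide f by g (g is monic, so eliminate the leading term of the running remainder at each step):
  leading term x^4: subtract (x^2)·g(x) = x^4 + 2·x^2, leaving 2·x^3 - 3·x^2 + 4·x - 6
  leading term 2·x^3: subtract (2·x)·g(x) = 2·x^3 + 4·x, leaving -3·x^2 - 6
  leading term -3·x^2: subtract (-3)·g(x) = -3·x^2 - 6, leaving 0
The remainder is 0, so f(x) = g(x) · h(x) with h(x) = x^2 + 2·x - 3. Hence g | f, i.e. f ∈ (g).

Final answer: YES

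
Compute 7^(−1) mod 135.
7^(−1) ≡ 58 (mod 135)

Apply the extended Euclidean algorithm to (135, 7), tracking rows (r, s, t) with s·135 + t·7 = r. Each division r_prev = q·r_cur + r_new produces the new row as (previous row) − q·(current row):
  row A: (135, 1, 0)   [1·135 + 0·7 = 135]
  row B: (7, 0, 1)   [0·135 + 1·7 = 7]
  135 = 19·7 + 2   → row C = row A − 19·row B = (2, 1, −19)   [check: 1·135 − 19·7 = 2]
  7 = 3·2 + 1   → row D = row B − 3·row C = (1, −3, 58)   [check: −3·135 + 58·7 = 1]
  2 = 2·1 + 0   → remainder 0, stop. gcd = 1 (last nonzero row D).
The gcd is 1, so 7 is invertible mod 135. The last nonzero row gives −3·135 + 58·7 = 1, so t = 58. So 7^(−1) ≡ 58 (mod 135). Verify: 7 · 58 = 406 ≡ 1 (mod 135). ✓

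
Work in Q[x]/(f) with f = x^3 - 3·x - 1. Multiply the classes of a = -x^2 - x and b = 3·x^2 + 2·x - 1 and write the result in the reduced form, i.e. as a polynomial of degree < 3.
a · b ≡ -10·x^2 - 17·x - 5 (mod f(x))

First multiply in Q[x] without reducing: a · b = -3·x^4 - 5·x^3 - x^2 + x. Now divide by f(x) = x^3 - 3·x - 1, eliminating the leading term at each step:
  leading term -3·x^4: subtract (-3·x)·f(x) = -3·x^4 + 9·x^2 + 3·x, leaving -5·x^3 - 10·x^2 - 2·x
  leading term -5·x^3: subtract (-5)·f(x) = -5·x^3 + 15·x + 5, leaving -10·x^2 - 17·x - 5
The degree is now < 3, so this is the remainder. Hence a · b ≡ -10·x^2 - 17·x - 5 in Q[x]/(f).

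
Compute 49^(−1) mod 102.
Apply the extended Euclidean algorithm to (102, 49), tracking rows (r, s, t) with s·102 + t·49 = r. Each division r_prev = q·r_cur + r_new produces the new row as (previous row) − q·(current row):
  row A: (102, 1, 0)   [1·102 + 0·49 = 102]
  row B: (49, 0, 1)   [0·102 + 1·49 = 49]
  102 = 2·49 + 4   → row C = row A − 2·row B = (4, 1, −2)   [check: 1·102 − 2·49 = 4]
  49 = 12·4 + 1   → row D = row B − 12·row C = (1, −12, 25)   [check: −12·102 + 25·49 = 1]
  4 = 4·1 + 0   → remainder 0, stop. gcd = 1 (last nonzero row D).
The gcd is 1, so 49 is invertible mod 102. The last nonzero row gives −12·102 + 25·49 = 1, so t = 25. So 49^(−1) ≡ 25 (mod 102). Verify: 49 · 25 = 1225 ≡ 1 (mod 102). ✓

Final answer: 49^(−1) ≡ 25 (mod 102)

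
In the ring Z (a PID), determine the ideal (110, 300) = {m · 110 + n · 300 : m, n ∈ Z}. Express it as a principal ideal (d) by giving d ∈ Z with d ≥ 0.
(110, 300) = (10); d = 10

In the PID Z, (a, b) is generated by gcd(a, b). Compute gcd(300, 110) with the extended Euclidean algorithm, tracking rows (r, s, t) with s·300 + t·110 = r:
  row A: (300, 1, 0)   [1·300 + 0·110 = 300]
  row B: (110, 0, 1)   [0·300 + 1·110 = 110]
  300 = 2·110 + 80   → row C = row A − 2·row B = (80, 1, −2)   [check: 1·300 − 2·110 = 80]
  110 = 1·80 + 30   → row D = row B − 1·row C = (30, −1, 3)   [check: −1·300 + 3·110 = 30]
  80 = 2·30 + 20   → row E = row C − 2·row D = (20, 3, −8)   [check: 3·300 − 8·110 = 20]
  30 = 1·20 + 10   → row F = row D − 1·row E = (10, −4, 11)   [check: −4·300 + 11·110 = 10]
  20 = 2·10 + 0   → remainder 0, stop. gcd = 10 (last nonzero row F).
So gcd(110, 300) = 10, with Bézout identity −4·300 + 11·110 = 10. Containment (⊇): the Bézout identity exhibits 10 as an element of (110, 300), giving (10) ⊆ (110, 300). Containment (⊆): since 10 | 110 and 10 | 300 (110 = 10·11, 300 = 10·30), every Z-linear combination of 110 and 300 is divisible by 10, so (110, 300) ⊆ (10). Therefore (110, 300) = (10), d = 10.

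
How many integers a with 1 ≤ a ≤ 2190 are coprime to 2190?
576

The number of a ∈ {1, ..., 2190} with gcd(a, 2190) = 1 is by definition Euler's totient φ(2190). φ is multiplicative, with φ(p^e) = p^e − p^(e−1). Factorise 2190 = 2 · 3 · 5 · 73. Then
  φ(2190) = (2 − 1) · (3 − 1) · (5 − 1) · (73 − 1) = 1 · 2 · 4 · 72 = 576.
So there are 576 such integers.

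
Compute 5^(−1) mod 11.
5^(−1) ≡ 9 (mod 11)

Apply the extended Euclidean algorithm to (11, 5), tracking rows (r, s, t) with s·11 + t·5 = r. Each division r_prev = q·r_cur + r_new produces the new row as (previous row) − q·(current row):
  row A: (11, 1, 0)   [1·11 + 0·5 = 11]
  row B: (5, 0, 1)   [0·11 + 1·5 = 5]
  11 = 2·5 + 1   → row C = row A − 2·row B = (1, 1, −2)   [check: 1·11 − 2·5 = 1]
  5 = 5·1 + 0   → remainder 0, stop. gcd = 1 (last nonzero row C).
The gcd is 1, so 5 is invertible mod 11. The last nonzero row gives 1·11 − 2·5 = 1, so t = −2. So 5^(−1) ≡ −2 ≡ 9 (mod 11). Verify: 5 · 9 = 45 ≡ 1 (mod 11). ✓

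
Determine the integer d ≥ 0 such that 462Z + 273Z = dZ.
(462, 273) = (21); d = 21

In the PID Z, (a, b) is generated by gcd(a, b). Compute gcd(462, 273) with the extended Euclidean algorithm, tracking rows (r, s, t) with s·462 + t·273 = r:
  row A: (462, 1, 0)   [1·462 + 0·273 = 462]
  row B: (273, 0, 1)   [0·462 + 1·273 = 273]
  462 = 1·273 + 189   → row C = row A − 1·row B = (189, 1, −1)   [check: 1·462 − 1·273 = 189]
  273 = 1·189 + 84   → row D = row B − 1·row C = (84, −1, 2)   [check: −1·462 + 2·273 = 84]
  189 = 2·84 + 21   → row E = row C − 2·row D = (21, 3, −5)   [check: 3·462 − 5·273 = 21]
  84 = 4·21 + 0   → remainder 0, stop. gcd = 21 (last nonzero row E).
So gcd(462, 273) = 21, with Bézout identity 3·462 − 5·273 = 21. Containment (⊇): the Bézout identity exhibits 21 as an element of (462, 273), giving (21) ⊆ (462, 273). Containment (⊆): since 21 | 462 and 21 | 273 (462 = 21·22, 273 = 21·13), every Z-linear combination of 462 and 273 is divisible by 21, so (462, 273) ⊆ (21). Therefore (462, 273) = (21), d = 21.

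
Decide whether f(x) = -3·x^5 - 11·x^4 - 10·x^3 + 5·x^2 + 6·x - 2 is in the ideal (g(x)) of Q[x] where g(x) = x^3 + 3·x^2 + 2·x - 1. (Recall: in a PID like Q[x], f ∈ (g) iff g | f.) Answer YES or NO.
YES

In Q[x] the ideal (g) consists of all multiples of g, so f ∈ (g) iff g | f, i.e. iff the remainder of f on division by g is 0. Divide f by g (g is monic, so eliminate the leading term of the running remainder at each step):
  leading term -3·x^5: subtract (-3·x^2)·g(x) = -3·x^5 - 9·x^4 - 6·x^3 + 3·x^2, leaving -2·x^4 - 4·x^3 + 2·x^2 + 6·x - 2
  leading term -2·x^4: subtract (-2·x)·g(x) = -2·x^4 - 6·x^3 - 4·x^2 + 2·x, leaving 2·x^3 + 6·x^2 + 4·x - 2
  leading term 2·x^3: subtract (2)·g(x) = 2·x^3 + 6·x^2 + 4·x - 2, leaving 0
The remainder is 0, so f(x) = g(x) · h(x) with h(x) = -3·x^2 - 2·x + 2. Hence g | f, i.e. f ∈ (g).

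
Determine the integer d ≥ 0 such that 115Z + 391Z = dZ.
(115, 391) = (23); d = 23

In the PID Z, (a, b) is generated by gcd(a, b). Compute gcd(391, 115) with the extended Euclidean algorithm, tracking rows (r, s, t) with s·391 + t·115 = r:
  row A: (391, 1, 0)   [1·391 + 0·115 = 391]
  row B: (115, 0, 1)   [0·391 + 1·115 = 115]
  391 = 3·115 + 46   → row C = row A − 3·row B = (46, 1, −3)   [check: 1·391 − 3·115 = 46]
  115 = 2·46 + 23   → row D = row B − 2·row C = (23, −2, 7)   [check: −2·391 + 7·115 = 23]
  46 = 2·23 + 0   → remainder 0, stop. gcd = 23 (last nonzero row D).
So gcd(115, 391) = 23, with Bézout identity −2·391 + 7·115 = 23. Containment (⊇): the Bézout identity exhibits 23 as an element of (115, 391), giving (23) ⊆ (115, 391). Containment (⊆): since 23 | 115 and 23 | 391 (115 = 23·5, 391 = 23·17), every Z-linear combination of 115 and 391 is divisible by 23, so (115, 391) ⊆ (23). Therefore (115, 391) = (23), d = 23.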